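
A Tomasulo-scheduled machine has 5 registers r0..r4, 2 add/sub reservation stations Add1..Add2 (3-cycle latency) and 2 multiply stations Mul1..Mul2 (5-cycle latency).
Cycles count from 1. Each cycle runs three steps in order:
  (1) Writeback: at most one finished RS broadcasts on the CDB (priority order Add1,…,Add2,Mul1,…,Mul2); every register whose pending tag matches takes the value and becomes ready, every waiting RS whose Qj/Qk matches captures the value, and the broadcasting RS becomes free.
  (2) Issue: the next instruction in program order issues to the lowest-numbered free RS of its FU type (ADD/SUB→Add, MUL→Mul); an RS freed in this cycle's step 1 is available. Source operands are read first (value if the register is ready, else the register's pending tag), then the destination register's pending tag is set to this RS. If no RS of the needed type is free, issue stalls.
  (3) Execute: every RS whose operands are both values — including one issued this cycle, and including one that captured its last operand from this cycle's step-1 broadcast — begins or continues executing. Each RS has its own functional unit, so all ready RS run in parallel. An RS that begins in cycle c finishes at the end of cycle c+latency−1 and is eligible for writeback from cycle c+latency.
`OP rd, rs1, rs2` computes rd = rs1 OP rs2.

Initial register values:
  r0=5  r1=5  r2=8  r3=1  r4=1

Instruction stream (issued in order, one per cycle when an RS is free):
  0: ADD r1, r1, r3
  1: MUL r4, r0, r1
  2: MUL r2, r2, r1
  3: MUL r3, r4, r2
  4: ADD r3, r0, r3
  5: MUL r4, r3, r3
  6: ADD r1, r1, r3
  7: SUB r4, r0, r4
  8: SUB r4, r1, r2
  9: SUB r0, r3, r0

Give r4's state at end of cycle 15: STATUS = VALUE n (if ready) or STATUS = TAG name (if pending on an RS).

STATUS = TAG Mul2

  c1: issue ADD r1<-Add1  regs: r0:5,r1:Add1,r2:8,r3:1,r4:1
  c2: issue MUL r4<-Mul1  regs: r0:5,r1:Add1,r2:8,r3:1,r4:Mul1
  c3: issue MUL r2<-Mul2  regs: r0:5,r1:Add1,r2:Mul2,r3:1,r4:Mul1
  c4: CDB Add1=6; stall  regs: r0:5,r1:6,r2:Mul2,r3:1,r4:Mul1
  c5: stall  regs: r0:5,r1:6,r2:Mul2,r3:1,r4:Mul1
  c6: stall  regs: r0:5,r1:6,r2:Mul2,r3:1,r4:Mul1
  c7: stall  regs: r0:5,r1:6,r2:Mul2,r3:1,r4:Mul1
  c8: stall  regs: r0:5,r1:6,r2:Mul2,r3:1,r4:Mul1
  c9: CDB Mul1=30; issue MUL r3<-Mul1  regs: r0:5,r1:6,r2:Mul2,r3:Mul1,r4:30
  c10: CDB Mul2=48; issue ADD r3<-Add1  regs: r0:5,r1:6,r2:48,r3:Add1,r4:30
  c11: issue MUL r4<-Mul2  regs: r0:5,r1:6,r2:48,r3:Add1,r4:Mul2
  c12: issue ADD r1<-Add2  regs: r0:5,r1:Add2,r2:48,r3:Add1,r4:Mul2
  c13: stall  regs: r0:5,r1:Add2,r2:48,r3:Add1,r4:Mul2
  c14: stall  regs: r0:5,r1:Add2,r2:48,r3:Add1,r4:Mul2
  c15: CDB Mul1=1440; stall  regs: r0:5,r1:Add2,r2:48,r3:Add1,r4:Mul2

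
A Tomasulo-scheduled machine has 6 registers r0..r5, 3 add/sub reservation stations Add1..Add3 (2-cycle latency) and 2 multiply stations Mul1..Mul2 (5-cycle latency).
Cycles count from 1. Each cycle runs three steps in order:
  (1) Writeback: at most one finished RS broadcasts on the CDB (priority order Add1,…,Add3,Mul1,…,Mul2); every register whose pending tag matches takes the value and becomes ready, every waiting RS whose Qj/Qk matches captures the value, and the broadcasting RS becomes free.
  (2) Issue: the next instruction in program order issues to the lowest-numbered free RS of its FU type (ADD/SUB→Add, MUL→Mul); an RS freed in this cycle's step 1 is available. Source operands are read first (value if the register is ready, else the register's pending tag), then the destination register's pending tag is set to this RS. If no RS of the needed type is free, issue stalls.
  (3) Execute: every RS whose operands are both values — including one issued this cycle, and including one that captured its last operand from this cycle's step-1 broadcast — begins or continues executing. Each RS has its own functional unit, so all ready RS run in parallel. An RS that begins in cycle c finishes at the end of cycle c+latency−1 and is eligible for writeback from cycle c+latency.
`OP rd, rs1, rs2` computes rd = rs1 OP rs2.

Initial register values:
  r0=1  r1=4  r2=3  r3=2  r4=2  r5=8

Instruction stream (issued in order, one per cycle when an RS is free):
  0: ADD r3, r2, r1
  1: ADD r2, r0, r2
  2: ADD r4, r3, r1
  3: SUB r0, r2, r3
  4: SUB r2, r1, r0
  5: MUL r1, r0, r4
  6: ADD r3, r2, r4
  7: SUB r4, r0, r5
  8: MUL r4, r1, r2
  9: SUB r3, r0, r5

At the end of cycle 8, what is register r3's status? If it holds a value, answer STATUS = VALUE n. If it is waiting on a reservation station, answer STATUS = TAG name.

c1: issue ADD r3<-Add1 | r0:1,r1:4,r2:3,r3:Add1,r4:2,r5:8
c2: issue ADD r2<-Add2 | r0:1,r1:4,r2:Add2,r3:Add1,r4:2,r5:8
c3: CDB Add1=7; issue ADD r4<-Add1 | r0:1,r1:4,r2:Add2,r3:7,r4:Add1,r5:8
c4: CDB Add2=4; issue SUB r0<-Add2 | r0:Add2,r1:4,r2:4,r3:7,r4:Add1,r5:8
c5: CDB Add1=11; issue SUB r2<-Add1 | r0:Add2,r1:4,r2:Add1,r3:7,r4:11,r5:8
c6: CDB Add2=-3; issue MUL r1<-Mul1 | r0:-3,r1:Mul1,r2:Add1,r3:7,r4:11,r5:8
c7: issue ADD r3<-Add2 | r0:-3,r1:Mul1,r2:Add1,r3:Add2,r4:11,r5:8
c8: CDB Add1=7; issue SUB r4<-Add1 | r0:-3,r1:Mul1,r2:7,r3:Add2,r4:Add1,r5:8

STATUS = TAG Add2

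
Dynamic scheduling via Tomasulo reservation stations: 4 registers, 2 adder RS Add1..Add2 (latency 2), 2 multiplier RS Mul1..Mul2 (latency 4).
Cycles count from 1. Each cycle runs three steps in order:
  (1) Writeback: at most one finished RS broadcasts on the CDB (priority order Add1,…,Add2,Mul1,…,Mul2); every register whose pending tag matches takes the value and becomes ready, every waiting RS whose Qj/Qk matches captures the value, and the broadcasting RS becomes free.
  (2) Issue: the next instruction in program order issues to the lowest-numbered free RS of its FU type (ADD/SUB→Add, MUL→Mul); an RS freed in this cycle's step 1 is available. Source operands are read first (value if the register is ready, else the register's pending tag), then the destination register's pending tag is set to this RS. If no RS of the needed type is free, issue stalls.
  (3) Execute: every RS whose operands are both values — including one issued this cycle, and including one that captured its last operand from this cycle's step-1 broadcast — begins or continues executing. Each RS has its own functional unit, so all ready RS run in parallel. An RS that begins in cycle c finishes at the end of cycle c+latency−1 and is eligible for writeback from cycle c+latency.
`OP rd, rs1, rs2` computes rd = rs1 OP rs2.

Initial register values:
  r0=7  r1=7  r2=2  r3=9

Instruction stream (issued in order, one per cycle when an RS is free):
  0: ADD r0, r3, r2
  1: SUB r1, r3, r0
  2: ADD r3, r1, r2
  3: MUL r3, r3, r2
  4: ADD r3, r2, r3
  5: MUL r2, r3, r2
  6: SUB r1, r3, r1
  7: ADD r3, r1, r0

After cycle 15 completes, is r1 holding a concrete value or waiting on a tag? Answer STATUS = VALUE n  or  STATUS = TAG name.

  c1: issue ADD r0<-Add1  regs: r0:Add1,r1:7,r2:2,r3:9
  c2: issue SUB r1<-Add2  regs: r0:Add1,r1:Add2,r2:2,r3:9
  c3: CDB Add1=11; issue ADD r3<-Add1  regs: r0:11,r1:Add2,r2:2,r3:Add1
  c4: issue MUL r3<-Mul1  regs: r0:11,r1:Add2,r2:2,r3:Mul1
  c5: CDB Add2=-2; issue ADD r3<-Add2  regs: r0:11,r1:-2,r2:2,r3:Add2
  c6: issue MUL r2<-Mul2  regs: r0:11,r1:-2,r2:Mul2,r3:Add2
  c7: CDB Add1=0; issue SUB r1<-Add1  regs: r0:11,r1:Add1,r2:Mul2,r3:Add2
  c8: stall  regs: r0:11,r1:Add1,r2:Mul2,r3:Add2
  c9: stall  regs: r0:11,r1:Add1,r2:Mul2,r3:Add2
  c10: stall  regs: r0:11,r1:Add1,r2:Mul2,r3:Add2
  c11: CDB Mul1=0; stall  regs: r0:11,r1:Add1,r2:Mul2,r3:Add2
  c12: stall  regs: r0:11,r1:Add1,r2:Mul2,r3:Add2
  c13: CDB Add2=2; issue ADD r3<-Add2  regs: r0:11,r1:Add1,r2:Mul2,r3:Add2
  c14: -  regs: r0:11,r1:Add1,r2:Mul2,r3:Add2
  c15: CDB Add1=4  regs: r0:11,r1:4,r2:Mul2,r3:Add2

STATUS = VALUE 4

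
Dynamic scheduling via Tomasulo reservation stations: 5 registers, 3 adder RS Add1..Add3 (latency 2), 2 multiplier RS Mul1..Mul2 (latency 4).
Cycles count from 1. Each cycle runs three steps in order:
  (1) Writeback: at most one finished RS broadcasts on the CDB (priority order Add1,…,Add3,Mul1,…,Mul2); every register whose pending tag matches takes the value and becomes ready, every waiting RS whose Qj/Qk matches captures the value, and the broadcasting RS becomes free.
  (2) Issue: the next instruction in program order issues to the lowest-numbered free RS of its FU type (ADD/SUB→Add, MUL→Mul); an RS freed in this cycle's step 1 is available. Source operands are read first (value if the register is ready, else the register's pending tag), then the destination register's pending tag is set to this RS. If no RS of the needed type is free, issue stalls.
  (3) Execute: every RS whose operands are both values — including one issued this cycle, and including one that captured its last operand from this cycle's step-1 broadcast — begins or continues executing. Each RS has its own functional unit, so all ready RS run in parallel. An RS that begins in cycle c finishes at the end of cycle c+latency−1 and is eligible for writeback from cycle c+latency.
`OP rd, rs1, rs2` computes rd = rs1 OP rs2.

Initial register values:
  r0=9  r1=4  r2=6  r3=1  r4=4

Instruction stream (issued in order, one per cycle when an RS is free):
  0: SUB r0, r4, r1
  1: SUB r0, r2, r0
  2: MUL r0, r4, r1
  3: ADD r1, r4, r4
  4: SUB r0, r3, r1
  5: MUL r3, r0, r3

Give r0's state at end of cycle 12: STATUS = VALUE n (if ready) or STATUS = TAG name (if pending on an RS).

STATUS = VALUE -7

  c1: issue SUB r0<-Add1  regs: r0:Add1,r1:4,r2:6,r3:1,r4:4
  c2: issue SUB r0<-Add2  regs: r0:Add2,r1:4,r2:6,r3:1,r4:4
  c3: CDB Add1=0; issue MUL r0<-Mul1  regs: r0:Mul1,r1:4,r2:6,r3:1,r4:4
  c4: issue ADD r1<-Add1  regs: r0:Mul1,r1:Add1,r2:6,r3:1,r4:4
  c5: CDB Add2=6; issue SUB r0<-Add2  regs: r0:Add2,r1:Add1,r2:6,r3:1,r4:4
  c6: CDB Add1=8; issue MUL r3<-Mul2  regs: r0:Add2,r1:8,r2:6,r3:Mul2,r4:4
  c7: CDB Mul1=16  regs: r0:Add2,r1:8,r2:6,r3:Mul2,r4:4
  c8: CDB Add2=-7  regs: r0:-7,r1:8,r2:6,r3:Mul2,r4:4
  c9: -  regs: r0:-7,r1:8,r2:6,r3:Mul2,r4:4
  c10: -  regs: r0:-7,r1:8,r2:6,r3:Mul2,r4:4
  c11: -  regs: r0:-7,r1:8,r2:6,r3:Mul2,r4:4
  c12: CDB Mul2=-7  regs: r0:-7,r1:8,r2:6,r3:-7,r4:4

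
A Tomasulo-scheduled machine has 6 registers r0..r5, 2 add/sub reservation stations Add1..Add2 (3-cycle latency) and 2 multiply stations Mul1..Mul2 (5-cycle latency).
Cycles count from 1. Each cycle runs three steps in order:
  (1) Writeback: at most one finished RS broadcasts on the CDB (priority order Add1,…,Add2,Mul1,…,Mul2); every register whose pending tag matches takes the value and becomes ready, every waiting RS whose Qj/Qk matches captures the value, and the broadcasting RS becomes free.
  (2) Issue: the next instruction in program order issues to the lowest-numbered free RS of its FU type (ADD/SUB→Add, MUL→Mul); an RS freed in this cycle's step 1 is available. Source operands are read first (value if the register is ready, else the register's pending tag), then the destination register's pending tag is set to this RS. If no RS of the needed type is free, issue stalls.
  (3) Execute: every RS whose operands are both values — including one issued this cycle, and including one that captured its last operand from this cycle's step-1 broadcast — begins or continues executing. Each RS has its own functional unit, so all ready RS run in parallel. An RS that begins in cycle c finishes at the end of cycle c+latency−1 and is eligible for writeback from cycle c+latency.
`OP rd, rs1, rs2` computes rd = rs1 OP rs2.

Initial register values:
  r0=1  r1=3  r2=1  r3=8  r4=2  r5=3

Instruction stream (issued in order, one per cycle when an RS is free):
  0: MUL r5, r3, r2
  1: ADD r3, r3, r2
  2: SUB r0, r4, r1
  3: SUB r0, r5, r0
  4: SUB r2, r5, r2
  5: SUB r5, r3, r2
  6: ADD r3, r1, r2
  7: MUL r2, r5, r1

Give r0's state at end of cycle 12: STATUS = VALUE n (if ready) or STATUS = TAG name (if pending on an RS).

STATUS = VALUE 9

cycle 1: issue MUL r5<-Mul1 // r0:1,r1:3,r2:1,r3:8,r4:2,r5:Mul1
cycle 2: issue ADD r3<-Add1 // r0:1,r1:3,r2:1,r3:Add1,r4:2,r5:Mul1
cycle 3: issue SUB r0<-Add2 // r0:Add2,r1:3,r2:1,r3:Add1,r4:2,r5:Mul1
cycle 4: stall // r0:Add2,r1:3,r2:1,r3:Add1,r4:2,r5:Mul1
cycle 5: CDB Add1=9; issue SUB r0<-Add1 // r0:Add1,r1:3,r2:1,r3:9,r4:2,r5:Mul1
cycle 6: CDB Add2=-1; issue SUB r2<-Add2 // r0:Add1,r1:3,r2:Add2,r3:9,r4:2,r5:Mul1
cycle 7: CDB Mul1=8; stall // r0:Add1,r1:3,r2:Add2,r3:9,r4:2,r5:8
cycle 8: stall // r0:Add1,r1:3,r2:Add2,r3:9,r4:2,r5:8
cycle 9: stall // r0:Add1,r1:3,r2:Add2,r3:9,r4:2,r5:8
cycle 10: CDB Add1=9; issue SUB r5<-Add1 // r0:9,r1:3,r2:Add2,r3:9,r4:2,r5:Add1
cycle 11: CDB Add2=7; issue ADD r3<-Add2 // r0:9,r1:3,r2:7,r3:Add2,r4:2,r5:Add1
cycle 12: issue MUL r2<-Mul1 // r0:9,r1:3,r2:Mul1,r3:Add2,r4:2,r5:Add1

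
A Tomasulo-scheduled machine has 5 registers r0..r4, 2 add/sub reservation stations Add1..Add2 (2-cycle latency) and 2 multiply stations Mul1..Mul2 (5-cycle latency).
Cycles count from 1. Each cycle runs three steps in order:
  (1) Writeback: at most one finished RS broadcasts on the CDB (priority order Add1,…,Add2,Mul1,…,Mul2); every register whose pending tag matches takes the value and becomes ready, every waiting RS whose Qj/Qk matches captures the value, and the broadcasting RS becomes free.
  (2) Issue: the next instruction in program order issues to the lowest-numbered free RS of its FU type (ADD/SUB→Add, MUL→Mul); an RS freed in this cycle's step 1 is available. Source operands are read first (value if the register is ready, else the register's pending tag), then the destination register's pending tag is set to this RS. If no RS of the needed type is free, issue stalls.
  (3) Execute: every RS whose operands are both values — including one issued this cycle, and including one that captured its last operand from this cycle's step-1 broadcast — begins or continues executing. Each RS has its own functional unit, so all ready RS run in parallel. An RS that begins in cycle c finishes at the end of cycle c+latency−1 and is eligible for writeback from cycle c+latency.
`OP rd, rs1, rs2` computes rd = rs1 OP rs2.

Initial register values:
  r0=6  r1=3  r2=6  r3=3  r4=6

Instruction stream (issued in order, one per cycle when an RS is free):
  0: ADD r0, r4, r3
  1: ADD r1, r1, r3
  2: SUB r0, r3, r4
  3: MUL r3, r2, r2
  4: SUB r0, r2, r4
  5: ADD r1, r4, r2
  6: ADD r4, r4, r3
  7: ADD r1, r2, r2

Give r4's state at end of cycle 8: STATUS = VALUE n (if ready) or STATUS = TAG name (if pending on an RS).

STATUS = TAG Add1

cycle 1: issue ADD r0<-Add1 // r0:Add1,r1:3,r2:6,r3:3,r4:6
cycle 2: issue ADD r1<-Add2 // r0:Add1,r1:Add2,r2:6,r3:3,r4:6
cycle 3: CDB Add1=9; issue SUB r0<-Add1 // r0:Add1,r1:Add2,r2:6,r3:3,r4:6
cycle 4: CDB Add2=6; issue MUL r3<-Mul1 // r0:Add1,r1:6,r2:6,r3:Mul1,r4:6
cycle 5: CDB Add1=-3; issue SUB r0<-Add1 // r0:Add1,r1:6,r2:6,r3:Mul1,r4:6
cycle 6: issue ADD r1<-Add2 // r0:Add1,r1:Add2,r2:6,r3:Mul1,r4:6
cycle 7: CDB Add1=0; issue ADD r4<-Add1 // r0:0,r1:Add2,r2:6,r3:Mul1,r4:Add1
cycle 8: CDB Add2=12; issue ADD r1<-Add2 // r0:0,r1:Add2,r2:6,r3:Mul1,r4:Add1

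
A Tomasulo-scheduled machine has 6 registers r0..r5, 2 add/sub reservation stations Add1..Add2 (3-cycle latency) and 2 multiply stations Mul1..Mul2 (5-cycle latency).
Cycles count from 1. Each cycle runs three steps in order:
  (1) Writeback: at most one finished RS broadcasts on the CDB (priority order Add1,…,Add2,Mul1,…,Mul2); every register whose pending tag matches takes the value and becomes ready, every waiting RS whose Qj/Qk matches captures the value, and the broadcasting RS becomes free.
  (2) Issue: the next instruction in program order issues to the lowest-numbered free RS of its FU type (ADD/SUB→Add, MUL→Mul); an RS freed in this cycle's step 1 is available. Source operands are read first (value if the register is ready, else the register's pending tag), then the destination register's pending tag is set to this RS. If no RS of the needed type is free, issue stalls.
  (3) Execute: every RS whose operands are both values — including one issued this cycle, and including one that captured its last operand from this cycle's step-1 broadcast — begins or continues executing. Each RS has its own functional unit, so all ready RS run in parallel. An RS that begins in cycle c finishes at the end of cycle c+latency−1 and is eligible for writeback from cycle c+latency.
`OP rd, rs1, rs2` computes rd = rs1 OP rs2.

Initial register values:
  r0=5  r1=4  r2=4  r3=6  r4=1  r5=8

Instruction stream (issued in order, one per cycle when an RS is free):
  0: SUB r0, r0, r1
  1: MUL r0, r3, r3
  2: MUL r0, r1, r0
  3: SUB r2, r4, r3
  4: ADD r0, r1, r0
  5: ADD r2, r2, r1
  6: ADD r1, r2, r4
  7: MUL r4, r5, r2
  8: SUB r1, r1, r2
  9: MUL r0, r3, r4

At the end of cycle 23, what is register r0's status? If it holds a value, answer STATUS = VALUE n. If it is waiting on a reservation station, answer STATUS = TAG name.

STATUS = VALUE -48

cycle 1: issue SUB r0<-Add1 // r0:Add1,r1:4,r2:4,r3:6,r4:1,r5:8
cycle 2: issue MUL r0<-Mul1 // r0:Mul1,r1:4,r2:4,r3:6,r4:1,r5:8
cycle 3: issue MUL r0<-Mul2 // r0:Mul2,r1:4,r2:4,r3:6,r4:1,r5:8
cycle 4: CDB Add1=1; issue SUB r2<-Add1 // r0:Mul2,r1:4,r2:Add1,r3:6,r4:1,r5:8
cycle 5: issue ADD r0<-Add2 // r0:Add2,r1:4,r2:Add1,r3:6,r4:1,r5:8
cycle 6: stall // r0:Add2,r1:4,r2:Add1,r3:6,r4:1,r5:8
cycle 7: CDB Add1=-5; issue ADD r2<-Add1 // r0:Add2,r1:4,r2:Add1,r3:6,r4:1,r5:8
cycle 8: CDB Mul1=36; stall // r0:Add2,r1:4,r2:Add1,r3:6,r4:1,r5:8
cycle 9: stall // r0:Add2,r1:4,r2:Add1,r3:6,r4:1,r5:8
cycle 10: CDB Add1=-1; issue ADD r1<-Add1 // r0:Add2,r1:Add1,r2:-1,r3:6,r4:1,r5:8
cycle 11: issue MUL r4<-Mul1 // r0:Add2,r1:Add1,r2:-1,r3:6,r4:Mul1,r5:8
cycle 12: stall // r0:Add2,r1:Add1,r2:-1,r3:6,r4:Mul1,r5:8
cycle 13: CDB Add1=0; issue SUB r1<-Add1 // r0:Add2,r1:Add1,r2:-1,r3:6,r4:Mul1,r5:8
cycle 14: CDB Mul2=144; issue MUL r0<-Mul2 // r0:Mul2,r1:Add1,r2:-1,r3:6,r4:Mul1,r5:8
cycle 15: - // r0:Mul2,r1:Add1,r2:-1,r3:6,r4:Mul1,r5:8
cycle 16: CDB Add1=1 // r0:Mul2,r1:1,r2:-1,r3:6,r4:Mul1,r5:8
cycle 17: CDB Add2=148 // r0:Mul2,r1:1,r2:-1,r3:6,r4:Mul1,r5:8
cycle 18: CDB Mul1=-8 // r0:Mul2,r1:1,r2:-1,r3:6,r4:-8,r5:8
cycle 19: - // r0:Mul2,r1:1,r2:-1,r3:6,r4:-8,r5:8
cycle 20: - // r0:Mul2,r1:1,r2:-1,r3:6,r4:-8,r5:8
cycle 21: - // r0:Mul2,r1:1,r2:-1,r3:6,r4:-8,r5:8
cycle 22: - // r0:Mul2,r1:1,r2:-1,r3:6,r4:-8,r5:8
cycle 23: CDB Mul2=-48 // r0:-48,r1:1,r2:-1,r3:6,r4:-8,r5:8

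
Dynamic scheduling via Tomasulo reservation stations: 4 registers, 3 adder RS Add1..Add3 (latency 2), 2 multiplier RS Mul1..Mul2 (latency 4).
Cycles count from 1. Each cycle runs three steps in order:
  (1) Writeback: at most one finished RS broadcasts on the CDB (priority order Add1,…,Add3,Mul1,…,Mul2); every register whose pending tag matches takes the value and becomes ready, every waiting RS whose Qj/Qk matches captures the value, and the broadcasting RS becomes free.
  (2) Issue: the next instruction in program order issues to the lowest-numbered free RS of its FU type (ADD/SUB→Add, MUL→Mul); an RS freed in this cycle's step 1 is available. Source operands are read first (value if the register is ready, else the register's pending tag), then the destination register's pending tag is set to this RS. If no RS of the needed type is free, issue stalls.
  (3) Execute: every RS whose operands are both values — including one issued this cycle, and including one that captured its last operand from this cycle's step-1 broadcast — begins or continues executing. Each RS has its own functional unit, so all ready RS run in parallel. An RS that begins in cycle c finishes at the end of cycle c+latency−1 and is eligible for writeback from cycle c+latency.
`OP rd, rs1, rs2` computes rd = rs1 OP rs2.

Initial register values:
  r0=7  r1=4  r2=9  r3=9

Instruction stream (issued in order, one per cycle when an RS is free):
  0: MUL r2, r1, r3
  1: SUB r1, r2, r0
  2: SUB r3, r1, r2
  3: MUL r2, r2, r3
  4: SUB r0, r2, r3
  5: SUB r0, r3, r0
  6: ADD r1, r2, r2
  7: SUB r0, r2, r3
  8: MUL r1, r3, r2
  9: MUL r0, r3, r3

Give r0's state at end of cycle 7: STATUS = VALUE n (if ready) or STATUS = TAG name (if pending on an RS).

STATUS = TAG Add1

cycle 1: issue MUL r2<-Mul1 // r0:7,r1:4,r2:Mul1,r3:9
cycle 2: issue SUB r1<-Add1 // r0:7,r1:Add1,r2:Mul1,r3:9
cycle 3: issue SUB r3<-Add2 // r0:7,r1:Add1,r2:Mul1,r3:Add2
cycle 4: issue MUL r2<-Mul2 // r0:7,r1:Add1,r2:Mul2,r3:Add2
cycle 5: CDB Mul1=36; issue SUB r0<-Add3 // r0:Add3,r1:Add1,r2:Mul2,r3:Add2
cycle 6: stall // r0:Add3,r1:Add1,r2:Mul2,r3:Add2
cycle 7: CDB Add1=29; issue SUB r0<-Add1 // r0:Add1,r1:29,r2:Mul2,r3:Add2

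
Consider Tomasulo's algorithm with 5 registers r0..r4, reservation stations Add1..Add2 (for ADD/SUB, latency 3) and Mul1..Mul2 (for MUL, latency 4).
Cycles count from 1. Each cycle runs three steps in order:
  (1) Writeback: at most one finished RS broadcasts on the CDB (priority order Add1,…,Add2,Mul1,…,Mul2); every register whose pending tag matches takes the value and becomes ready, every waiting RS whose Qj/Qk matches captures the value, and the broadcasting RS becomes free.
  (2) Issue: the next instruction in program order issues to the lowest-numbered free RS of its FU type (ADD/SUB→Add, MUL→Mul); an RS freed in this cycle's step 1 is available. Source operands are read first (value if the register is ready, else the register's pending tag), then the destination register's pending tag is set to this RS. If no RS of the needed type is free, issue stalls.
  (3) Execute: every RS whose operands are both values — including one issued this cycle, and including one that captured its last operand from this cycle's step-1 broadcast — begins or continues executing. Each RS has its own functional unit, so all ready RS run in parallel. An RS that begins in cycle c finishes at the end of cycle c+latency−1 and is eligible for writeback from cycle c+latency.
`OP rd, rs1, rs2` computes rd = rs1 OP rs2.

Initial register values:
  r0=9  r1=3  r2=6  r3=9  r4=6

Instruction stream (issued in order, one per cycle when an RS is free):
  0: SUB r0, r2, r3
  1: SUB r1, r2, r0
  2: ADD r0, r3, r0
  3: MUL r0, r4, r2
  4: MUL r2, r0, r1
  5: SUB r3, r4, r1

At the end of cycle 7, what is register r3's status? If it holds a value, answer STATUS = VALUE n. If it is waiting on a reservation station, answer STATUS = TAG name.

  c1: issue SUB r0<-Add1  regs: r0:Add1,r1:3,r2:6,r3:9,r4:6
  c2: issue SUB r1<-Add2  regs: r0:Add1,r1:Add2,r2:6,r3:9,r4:6
  c3: stall  regs: r0:Add1,r1:Add2,r2:6,r3:9,r4:6
  c4: CDB Add1=-3; issue ADD r0<-Add1  regs: r0:Add1,r1:Add2,r2:6,r3:9,r4:6
  c5: issue MUL r0<-Mul1  regs: r0:Mul1,r1:Add2,r2:6,r3:9,r4:6
  c6: issue MUL r2<-Mul2  regs: r0:Mul1,r1:Add2,r2:Mul2,r3:9,r4:6
  c7: CDB Add1=6; issue SUB r3<-Add1  regs: r0:Mul1,r1:Add2,r2:Mul2,r3:Add1,r4:6

STATUS = TAG Add1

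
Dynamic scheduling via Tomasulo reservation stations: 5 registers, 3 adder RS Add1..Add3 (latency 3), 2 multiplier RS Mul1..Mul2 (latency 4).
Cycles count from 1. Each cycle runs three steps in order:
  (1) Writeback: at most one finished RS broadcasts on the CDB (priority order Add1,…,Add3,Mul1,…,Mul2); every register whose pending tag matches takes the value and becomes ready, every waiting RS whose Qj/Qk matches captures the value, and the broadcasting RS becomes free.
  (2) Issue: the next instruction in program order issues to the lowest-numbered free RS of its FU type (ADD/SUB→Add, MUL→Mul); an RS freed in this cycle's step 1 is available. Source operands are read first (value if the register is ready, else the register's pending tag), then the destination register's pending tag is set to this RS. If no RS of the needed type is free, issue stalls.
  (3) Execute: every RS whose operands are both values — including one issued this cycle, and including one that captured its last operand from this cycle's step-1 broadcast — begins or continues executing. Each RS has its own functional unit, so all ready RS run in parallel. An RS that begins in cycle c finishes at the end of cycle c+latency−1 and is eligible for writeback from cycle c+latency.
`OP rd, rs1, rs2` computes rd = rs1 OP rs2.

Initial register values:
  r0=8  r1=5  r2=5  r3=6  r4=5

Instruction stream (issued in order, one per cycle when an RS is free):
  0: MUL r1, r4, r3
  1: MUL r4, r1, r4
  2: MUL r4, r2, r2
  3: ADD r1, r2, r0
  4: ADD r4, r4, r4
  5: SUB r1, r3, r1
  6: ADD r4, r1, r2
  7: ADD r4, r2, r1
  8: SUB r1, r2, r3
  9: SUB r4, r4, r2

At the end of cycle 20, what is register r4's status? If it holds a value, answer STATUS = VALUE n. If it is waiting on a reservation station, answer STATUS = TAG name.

STATUS = VALUE -7

  c1: issue MUL r1<-Mul1  regs: r0:8,r1:Mul1,r2:5,r3:6,r4:5
  c2: issue MUL r4<-Mul2  regs: r0:8,r1:Mul1,r2:5,r3:6,r4:Mul2
  c3: stall  regs: r0:8,r1:Mul1,r2:5,r3:6,r4:Mul2
  c4: stall  regs: r0:8,r1:Mul1,r2:5,r3:6,r4:Mul2
  c5: CDB Mul1=30; issue MUL r4<-Mul1  regs: r0:8,r1:30,r2:5,r3:6,r4:Mul1
  c6: issue ADD r1<-Add1  regs: r0:8,r1:Add1,r2:5,r3:6,r4:Mul1
  c7: issue ADD r4<-Add2  regs: r0:8,r1:Add1,r2:5,r3:6,r4:Add2
  c8: issue SUB r1<-Add3  regs: r0:8,r1:Add3,r2:5,r3:6,r4:Add2
  c9: CDB Add1=13; issue ADD r4<-Add1  regs: r0:8,r1:Add3,r2:5,r3:6,r4:Add1
  c10: CDB Mul1=25; stall  regs: r0:8,r1:Add3,r2:5,r3:6,r4:Add1
  c11: CDB Mul2=150; stall  regs: r0:8,r1:Add3,r2:5,r3:6,r4:Add1
  c12: CDB Add3=-7; issue ADD r4<-Add3  regs: r0:8,r1:-7,r2:5,r3:6,r4:Add3
  c13: CDB Add2=50; issue SUB r1<-Add2  regs: r0:8,r1:Add2,r2:5,r3:6,r4:Add3
  c14: stall  regs: r0:8,r1:Add2,r2:5,r3:6,r4:Add3
  c15: CDB Add1=-2; issue SUB r4<-Add1  regs: r0:8,r1:Add2,r2:5,r3:6,r4:Add1
  c16: CDB Add2=-1  regs: r0:8,r1:-1,r2:5,r3:6,r4:Add1
  c17: CDB Add3=-2  regs: r0:8,r1:-1,r2:5,r3:6,r4:Add1
  c18: -  regs: r0:8,r1:-1,r2:5,r3:6,r4:Add1
  c19: -  regs: r0:8,r1:-1,r2:5,r3:6,r4:Add1
  c20: CDB Add1=-7  regs: r0:8,r1:-1,r2:5,r3:6,r4:-7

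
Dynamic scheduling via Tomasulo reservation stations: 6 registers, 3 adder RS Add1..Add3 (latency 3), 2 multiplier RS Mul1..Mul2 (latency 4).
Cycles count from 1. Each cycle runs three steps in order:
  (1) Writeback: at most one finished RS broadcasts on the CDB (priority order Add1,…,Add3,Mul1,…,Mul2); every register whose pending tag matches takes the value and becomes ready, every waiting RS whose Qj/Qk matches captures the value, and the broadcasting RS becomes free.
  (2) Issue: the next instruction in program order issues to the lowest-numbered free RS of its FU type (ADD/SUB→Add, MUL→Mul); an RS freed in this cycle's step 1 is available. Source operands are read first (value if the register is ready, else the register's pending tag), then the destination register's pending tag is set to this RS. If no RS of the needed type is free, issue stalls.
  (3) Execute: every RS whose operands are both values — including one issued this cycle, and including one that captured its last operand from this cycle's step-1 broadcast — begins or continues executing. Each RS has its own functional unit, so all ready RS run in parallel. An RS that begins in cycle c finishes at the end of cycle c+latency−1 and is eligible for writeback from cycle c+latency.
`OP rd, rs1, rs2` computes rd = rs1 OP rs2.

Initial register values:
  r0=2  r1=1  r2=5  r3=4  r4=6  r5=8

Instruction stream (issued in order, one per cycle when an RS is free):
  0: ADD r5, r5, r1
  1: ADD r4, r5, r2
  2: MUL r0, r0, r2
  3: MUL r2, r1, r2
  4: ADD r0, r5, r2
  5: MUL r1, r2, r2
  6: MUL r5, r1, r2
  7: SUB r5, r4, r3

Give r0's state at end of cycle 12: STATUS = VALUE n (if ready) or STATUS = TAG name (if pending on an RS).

STATUS = VALUE 14

  c1: issue ADD r5<-Add1  regs: r0:2,r1:1,r2:5,r3:4,r4:6,r5:Add1
  c2: issue ADD r4<-Add2  regs: r0:2,r1:1,r2:5,r3:4,r4:Add2,r5:Add1
  c3: issue MUL r0<-Mul1  regs: r0:Mul1,r1:1,r2:5,r3:4,r4:Add2,r5:Add1
  c4: CDB Add1=9; issue MUL r2<-Mul2  regs: r0:Mul1,r1:1,r2:Mul2,r3:4,r4:Add2,r5:9
  c5: issue ADD r0<-Add1  regs: r0:Add1,r1:1,r2:Mul2,r3:4,r4:Add2,r5:9
  c6: stall  regs: r0:Add1,r1:1,r2:Mul2,r3:4,r4:Add2,r5:9
  c7: CDB Add2=14; stall  regs: r0:Add1,r1:1,r2:Mul2,r3:4,r4:14,r5:9
  c8: CDB Mul1=10; issue MUL r1<-Mul1  regs: r0:Add1,r1:Mul1,r2:Mul2,r3:4,r4:14,r5:9
  c9: CDB Mul2=5; issue MUL r5<-Mul2  regs: r0:Add1,r1:Mul1,r2:5,r3:4,r4:14,r5:Mul2
  c10: issue SUB r5<-Add2  regs: r0:Add1,r1:Mul1,r2:5,r3:4,r4:14,r5:Add2
  c11: -  regs: r0:Add1,r1:Mul1,r2:5,r3:4,r4:14,r5:Add2
  c12: CDB Add1=14  regs: r0:14,r1:Mul1,r2:5,r3:4,r4:14,r5:Add2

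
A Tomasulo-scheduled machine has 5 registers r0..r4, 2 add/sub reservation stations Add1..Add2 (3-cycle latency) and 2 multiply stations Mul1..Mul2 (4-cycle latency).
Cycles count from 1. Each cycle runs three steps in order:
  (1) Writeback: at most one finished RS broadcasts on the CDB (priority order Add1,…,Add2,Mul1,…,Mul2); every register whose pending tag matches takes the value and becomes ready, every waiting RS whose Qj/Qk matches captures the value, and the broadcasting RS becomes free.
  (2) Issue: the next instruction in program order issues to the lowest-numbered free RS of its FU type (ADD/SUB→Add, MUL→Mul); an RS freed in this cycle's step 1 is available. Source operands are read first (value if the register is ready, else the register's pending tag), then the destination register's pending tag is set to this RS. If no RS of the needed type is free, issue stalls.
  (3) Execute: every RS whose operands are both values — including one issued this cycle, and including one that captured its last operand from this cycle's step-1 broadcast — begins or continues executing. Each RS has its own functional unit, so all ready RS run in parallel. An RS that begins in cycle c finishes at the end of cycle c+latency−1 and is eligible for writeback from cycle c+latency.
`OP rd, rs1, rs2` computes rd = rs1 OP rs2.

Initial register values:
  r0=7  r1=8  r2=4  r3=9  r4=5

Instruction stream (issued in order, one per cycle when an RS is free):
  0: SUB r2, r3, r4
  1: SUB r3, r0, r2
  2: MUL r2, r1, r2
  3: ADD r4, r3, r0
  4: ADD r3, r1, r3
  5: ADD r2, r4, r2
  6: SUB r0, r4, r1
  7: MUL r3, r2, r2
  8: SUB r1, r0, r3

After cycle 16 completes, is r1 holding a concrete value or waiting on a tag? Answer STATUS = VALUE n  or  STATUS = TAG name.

cycle 1: issue SUB r2<-Add1 // r0:7,r1:8,r2:Add1,r3:9,r4:5
cycle 2: issue SUB r3<-Add2 // r0:7,r1:8,r2:Add1,r3:Add2,r4:5
cycle 3: issue MUL r2<-Mul1 // r0:7,r1:8,r2:Mul1,r3:Add2,r4:5
cycle 4: CDB Add1=4; issue ADD r4<-Add1 // r0:7,r1:8,r2:Mul1,r3:Add2,r4:Add1
cycle 5: stall // r0:7,r1:8,r2:Mul1,r3:Add2,r4:Add1
cycle 6: stall // r0:7,r1:8,r2:Mul1,r3:Add2,r4:Add1
cycle 7: CDB Add2=3; issue ADD r3<-Add2 // r0:7,r1:8,r2:Mul1,r3:Add2,r4:Add1
cycle 8: CDB Mul1=32; stall // r0:7,r1:8,r2:32,r3:Add2,r4:Add1
cycle 9: stall // r0:7,r1:8,r2:32,r3:Add2,r4:Add1
cycle 10: CDB Add1=10; issue ADD r2<-Add1 // r0:7,r1:8,r2:Add1,r3:Add2,r4:10
cycle 11: CDB Add2=11; issue SUB r0<-Add2 // r0:Add2,r1:8,r2:Add1,r3:11,r4:10
cycle 12: issue MUL r3<-Mul1 // r0:Add2,r1:8,r2:Add1,r3:Mul1,r4:10
cycle 13: CDB Add1=42; issue SUB r1<-Add1 // r0:Add2,r1:Add1,r2:42,r3:Mul1,r4:10
cycle 14: CDB Add2=2 // r0:2,r1:Add1,r2:42,r3:Mul1,r4:10
cycle 15: - // r0:2,r1:Add1,r2:42,r3:Mul1,r4:10
cycle 16: - // r0:2,r1:Add1,r2:42,r3:Mul1,r4:10

STATUS = TAG Add1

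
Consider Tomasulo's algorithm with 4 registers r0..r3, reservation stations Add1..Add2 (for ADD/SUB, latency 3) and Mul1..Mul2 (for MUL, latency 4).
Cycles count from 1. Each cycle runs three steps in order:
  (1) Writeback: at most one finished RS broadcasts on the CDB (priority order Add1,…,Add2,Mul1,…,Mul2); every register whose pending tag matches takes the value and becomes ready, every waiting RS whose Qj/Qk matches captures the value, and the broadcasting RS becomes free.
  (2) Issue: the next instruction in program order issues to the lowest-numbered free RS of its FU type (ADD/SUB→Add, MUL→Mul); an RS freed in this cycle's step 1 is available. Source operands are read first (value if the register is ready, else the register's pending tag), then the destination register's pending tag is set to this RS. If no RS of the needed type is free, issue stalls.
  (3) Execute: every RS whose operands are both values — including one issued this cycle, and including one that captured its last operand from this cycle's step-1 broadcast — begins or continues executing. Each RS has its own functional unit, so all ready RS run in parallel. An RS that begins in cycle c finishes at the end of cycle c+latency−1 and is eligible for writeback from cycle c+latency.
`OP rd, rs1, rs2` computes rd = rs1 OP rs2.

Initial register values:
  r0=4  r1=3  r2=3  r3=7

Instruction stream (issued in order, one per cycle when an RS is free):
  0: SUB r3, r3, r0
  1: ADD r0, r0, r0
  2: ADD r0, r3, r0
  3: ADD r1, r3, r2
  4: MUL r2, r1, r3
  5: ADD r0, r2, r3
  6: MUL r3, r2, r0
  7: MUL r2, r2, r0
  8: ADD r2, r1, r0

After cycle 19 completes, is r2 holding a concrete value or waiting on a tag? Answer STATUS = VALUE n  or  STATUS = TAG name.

STATUS = VALUE 27

cycle 1: issue SUB r3<-Add1 // r0:4,r1:3,r2:3,r3:Add1
cycle 2: issue ADD r0<-Add2 // r0:Add2,r1:3,r2:3,r3:Add1
cycle 3: stall // r0:Add2,r1:3,r2:3,r3:Add1
cycle 4: CDB Add1=3; issue ADD r0<-Add1 // r0:Add1,r1:3,r2:3,r3:3
cycle 5: CDB Add2=8; issue ADD r1<-Add2 // r0:Add1,r1:Add2,r2:3,r3:3
cycle 6: issue MUL r2<-Mul1 // r0:Add1,r1:Add2,r2:Mul1,r3:3
cycle 7: stall // r0:Add1,r1:Add2,r2:Mul1,r3:3
cycle 8: CDB Add1=11; issue ADD r0<-Add1 // r0:Add1,r1:Add2,r2:Mul1,r3:3
cycle 9: CDB Add2=6; issue MUL r3<-Mul2 // r0:Add1,r1:6,r2:Mul1,r3:Mul2
cycle 10: stall // r0:Add1,r1:6,r2:Mul1,r3:Mul2
cycle 11: stall // r0:Add1,r1:6,r2:Mul1,r3:Mul2
cycle 12: stall // r0:Add1,r1:6,r2:Mul1,r3:Mul2
cycle 13: CDB Mul1=18; issue MUL r2<-Mul1 // r0:Add1,r1:6,r2:Mul1,r3:Mul2
cycle 14: issue ADD r2<-Add2 // r0:Add1,r1:6,r2:Add2,r3:Mul2
cycle 15: - // r0:Add1,r1:6,r2:Add2,r3:Mul2
cycle 16: CDB Add1=21 // r0:21,r1:6,r2:Add2,r3:Mul2
cycle 17: - // r0:21,r1:6,r2:Add2,r3:Mul2
cycle 18: - // r0:21,r1:6,r2:Add2,r3:Mul2
cycle 19: CDB Add2=27 // r0:21,r1:6,r2:27,r3:Mul2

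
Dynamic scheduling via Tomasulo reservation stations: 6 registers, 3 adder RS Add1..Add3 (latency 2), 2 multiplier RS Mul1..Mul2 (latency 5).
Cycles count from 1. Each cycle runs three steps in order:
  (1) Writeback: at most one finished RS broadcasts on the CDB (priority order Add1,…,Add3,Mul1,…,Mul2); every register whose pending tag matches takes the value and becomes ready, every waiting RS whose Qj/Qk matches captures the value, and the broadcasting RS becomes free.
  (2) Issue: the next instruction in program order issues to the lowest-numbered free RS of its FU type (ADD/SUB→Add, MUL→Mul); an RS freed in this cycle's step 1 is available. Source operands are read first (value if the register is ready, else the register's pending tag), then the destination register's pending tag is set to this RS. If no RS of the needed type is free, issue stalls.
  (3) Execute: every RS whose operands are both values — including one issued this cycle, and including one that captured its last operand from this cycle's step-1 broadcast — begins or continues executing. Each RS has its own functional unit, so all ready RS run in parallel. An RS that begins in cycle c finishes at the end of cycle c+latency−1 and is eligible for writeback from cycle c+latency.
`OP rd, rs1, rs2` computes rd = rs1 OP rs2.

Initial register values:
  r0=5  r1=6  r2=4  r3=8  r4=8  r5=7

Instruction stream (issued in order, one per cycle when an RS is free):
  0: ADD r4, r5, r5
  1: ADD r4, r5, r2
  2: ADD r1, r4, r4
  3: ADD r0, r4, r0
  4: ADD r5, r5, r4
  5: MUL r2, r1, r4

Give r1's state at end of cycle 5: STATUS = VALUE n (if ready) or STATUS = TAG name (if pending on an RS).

STATUS = TAG Add1

c1: issue ADD r4<-Add1 | r0:5,r1:6,r2:4,r3:8,r4:Add1,r5:7
c2: issue ADD r4<-Add2 | r0:5,r1:6,r2:4,r3:8,r4:Add2,r5:7
c3: CDB Add1=14; issue ADD r1<-Add1 | r0:5,r1:Add1,r2:4,r3:8,r4:Add2,r5:7
c4: CDB Add2=11; issue ADD r0<-Add2 | r0:Add2,r1:Add1,r2:4,r3:8,r4:11,r5:7
c5: issue ADD r5<-Add3 | r0:Add2,r1:Add1,r2:4,r3:8,r4:11,r5:Add3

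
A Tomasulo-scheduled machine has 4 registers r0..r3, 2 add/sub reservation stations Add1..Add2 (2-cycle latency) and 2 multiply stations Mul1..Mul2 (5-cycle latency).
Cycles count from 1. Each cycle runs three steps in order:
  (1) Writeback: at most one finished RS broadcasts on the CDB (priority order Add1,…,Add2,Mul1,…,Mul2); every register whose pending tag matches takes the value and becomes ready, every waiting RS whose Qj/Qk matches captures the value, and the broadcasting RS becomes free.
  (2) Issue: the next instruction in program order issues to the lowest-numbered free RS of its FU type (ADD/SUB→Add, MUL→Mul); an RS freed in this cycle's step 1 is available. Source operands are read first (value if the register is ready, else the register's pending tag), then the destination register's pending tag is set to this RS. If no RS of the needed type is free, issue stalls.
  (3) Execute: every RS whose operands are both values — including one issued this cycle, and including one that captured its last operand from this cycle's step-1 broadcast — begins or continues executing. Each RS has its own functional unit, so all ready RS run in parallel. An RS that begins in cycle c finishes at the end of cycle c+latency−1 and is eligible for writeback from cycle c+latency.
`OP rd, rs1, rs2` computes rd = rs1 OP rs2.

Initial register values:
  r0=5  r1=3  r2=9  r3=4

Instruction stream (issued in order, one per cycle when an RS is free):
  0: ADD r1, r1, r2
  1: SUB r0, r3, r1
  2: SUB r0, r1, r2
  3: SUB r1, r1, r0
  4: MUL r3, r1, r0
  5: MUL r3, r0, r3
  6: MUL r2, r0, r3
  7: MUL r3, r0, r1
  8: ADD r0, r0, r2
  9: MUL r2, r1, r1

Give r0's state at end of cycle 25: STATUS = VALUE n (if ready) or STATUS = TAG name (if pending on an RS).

STATUS = VALUE 246

c1: issue ADD r1<-Add1 | r0:5,r1:Add1,r2:9,r3:4
c2: issue SUB r0<-Add2 | r0:Add2,r1:Add1,r2:9,r3:4
c3: CDB Add1=12; issue SUB r0<-Add1 | r0:Add1,r1:12,r2:9,r3:4
c4: stall | r0:Add1,r1:12,r2:9,r3:4
c5: CDB Add1=3; issue SUB r1<-Add1 | r0:3,r1:Add1,r2:9,r3:4
c6: CDB Add2=-8; issue MUL r3<-Mul1 | r0:3,r1:Add1,r2:9,r3:Mul1
c7: CDB Add1=9; issue MUL r3<-Mul2 | r0:3,r1:9,r2:9,r3:Mul2
c8: stall | r0:3,r1:9,r2:9,r3:Mul2
c9: stall | r0:3,r1:9,r2:9,r3:Mul2
c10: stall | r0:3,r1:9,r2:9,r3:Mul2
c11: stall | r0:3,r1:9,r2:9,r3:Mul2
c12: CDB Mul1=27; issue MUL r2<-Mul1 | r0:3,r1:9,r2:Mul1,r3:Mul2
c13: stall | r0:3,r1:9,r2:Mul1,r3:Mul2
c14: stall | r0:3,r1:9,r2:Mul1,r3:Mul2
c15: stall | r0:3,r1:9,r2:Mul1,r3:Mul2
c16: stall | r0:3,r1:9,r2:Mul1,r3:Mul2
c17: CDB Mul2=81; issue MUL r3<-Mul2 | r0:3,r1:9,r2:Mul1,r3:Mul2
c18: issue ADD r0<-Add1 | r0:Add1,r1:9,r2:Mul1,r3:Mul2
c19: stall | r0:Add1,r1:9,r2:Mul1,r3:Mul2
c20: stall | r0:Add1,r1:9,r2:Mul1,r3:Mul2
c21: stall | r0:Add1,r1:9,r2:Mul1,r3:Mul2
c22: CDB Mul1=243; issue MUL r2<-Mul1 | r0:Add1,r1:9,r2:Mul1,r3:Mul2
c23: CDB Mul2=27 | r0:Add1,r1:9,r2:Mul1,r3:27
c24: CDB Add1=246 | r0:246,r1:9,r2:Mul1,r3:27
c25: - | r0:246,r1:9,r2:Mul1,r3:27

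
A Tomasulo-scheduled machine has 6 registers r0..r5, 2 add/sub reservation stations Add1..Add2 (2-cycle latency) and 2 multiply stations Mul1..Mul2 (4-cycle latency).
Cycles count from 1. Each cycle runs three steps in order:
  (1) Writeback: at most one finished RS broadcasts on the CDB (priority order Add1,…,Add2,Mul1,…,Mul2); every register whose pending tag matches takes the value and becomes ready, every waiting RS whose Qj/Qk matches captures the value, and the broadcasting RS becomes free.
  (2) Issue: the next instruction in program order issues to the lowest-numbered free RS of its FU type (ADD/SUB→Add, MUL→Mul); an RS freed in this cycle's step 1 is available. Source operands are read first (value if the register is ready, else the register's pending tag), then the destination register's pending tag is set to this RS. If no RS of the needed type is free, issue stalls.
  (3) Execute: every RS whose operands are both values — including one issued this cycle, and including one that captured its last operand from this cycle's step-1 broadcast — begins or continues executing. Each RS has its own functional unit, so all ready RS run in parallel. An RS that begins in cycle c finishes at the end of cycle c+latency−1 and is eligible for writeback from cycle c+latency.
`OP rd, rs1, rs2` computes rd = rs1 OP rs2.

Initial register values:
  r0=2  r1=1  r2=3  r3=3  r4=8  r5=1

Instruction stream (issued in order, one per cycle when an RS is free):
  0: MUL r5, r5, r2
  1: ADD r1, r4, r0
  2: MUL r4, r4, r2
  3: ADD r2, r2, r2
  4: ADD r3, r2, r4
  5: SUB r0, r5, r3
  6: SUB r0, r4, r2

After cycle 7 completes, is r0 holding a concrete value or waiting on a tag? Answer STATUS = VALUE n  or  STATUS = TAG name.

  c1: issue MUL r5<-Mul1  regs: r0:2,r1:1,r2:3,r3:3,r4:8,r5:Mul1
  c2: issue ADD r1<-Add1  regs: r0:2,r1:Add1,r2:3,r3:3,r4:8,r5:Mul1
  c3: issue MUL r4<-Mul2  regs: r0:2,r1:Add1,r2:3,r3:3,r4:Mul2,r5:Mul1
  c4: CDB Add1=10; issue ADD r2<-Add1  regs: r0:2,r1:10,r2:Add1,r3:3,r4:Mul2,r5:Mul1
  c5: CDB Mul1=3; issue ADD r3<-Add2  regs: r0:2,r1:10,r2:Add1,r3:Add2,r4:Mul2,r5:3
  c6: CDB Add1=6; issue SUB r0<-Add1  regs: r0:Add1,r1:10,r2:6,r3:Add2,r4:Mul2,r5:3
  c7: CDB Mul2=24; stall  regs: r0:Add1,r1:10,r2:6,r3:Add2,r4:24,r5:3

STATUS = TAG Add1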